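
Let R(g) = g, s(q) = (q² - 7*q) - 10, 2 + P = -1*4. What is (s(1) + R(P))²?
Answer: 484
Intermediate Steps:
P = -6 (P = -2 - 1*4 = -2 - 4 = -6)
s(q) = -10 + q² - 7*q
(s(1) + R(P))² = ((-10 + 1² - 7*1) - 6)² = ((-10 + 1 - 7) - 6)² = (-16 - 6)² = (-22)² = 484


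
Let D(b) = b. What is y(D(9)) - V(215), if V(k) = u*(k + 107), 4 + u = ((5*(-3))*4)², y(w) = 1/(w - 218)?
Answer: -242003609/209 ≈ -1.1579e+6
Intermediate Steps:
y(w) = 1/(-218 + w)
u = 3596 (u = -4 + ((5*(-3))*4)² = -4 + (-15*4)² = -4 + (-60)² = -4 + 3600 = 3596)
V(k) = 384772 + 3596*k (V(k) = 3596*(k + 107) = 3596*(107 + k) = 384772 + 3596*k)
y(D(9)) - V(215) = 1/(-218 + 9) - (384772 + 3596*215) = 1/(-209) - (384772 + 773140) = -1/209 - 1*1157912 = -1/209 - 1157912 = -242003609/209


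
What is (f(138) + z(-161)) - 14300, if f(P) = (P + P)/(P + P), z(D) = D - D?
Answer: -14299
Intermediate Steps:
z(D) = 0
f(P) = 1 (f(P) = (2*P)/((2*P)) = (2*P)*(1/(2*P)) = 1)
(f(138) + z(-161)) - 14300 = (1 + 0) - 14300 = 1 - 14300 = -14299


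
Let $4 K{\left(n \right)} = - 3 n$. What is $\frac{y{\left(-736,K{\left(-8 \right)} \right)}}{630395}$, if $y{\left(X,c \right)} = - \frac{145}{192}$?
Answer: $- \frac{29}{24207168} \approx -1.198 \cdot 10^{-6}$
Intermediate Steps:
$K{\left(n \right)} = - \frac{3 n}{4}$ ($K{\left(n \right)} = \frac{\left(-3\right) n}{4} = - \frac{3 n}{4}$)
$y{\left(X,c \right)} = - \frac{145}{192}$ ($y{\left(X,c \right)} = \left(-145\right) \frac{1}{192} = - \frac{145}{192}$)
$\frac{y{\left(-736,K{\left(-8 \right)} \right)}}{630395} = - \frac{145}{192 \cdot 630395} = \left(- \frac{145}{192}\right) \frac{1}{630395} = - \frac{29}{24207168}$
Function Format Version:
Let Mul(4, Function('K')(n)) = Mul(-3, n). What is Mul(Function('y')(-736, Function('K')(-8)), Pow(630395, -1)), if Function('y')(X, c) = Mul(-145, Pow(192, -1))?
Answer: Rational(-29, 24207168) ≈ -1.1980e-6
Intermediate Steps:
Function('K')(n) = Mul(Rational(-3, 4), n) (Function('K')(n) = Mul(Rational(1, 4), Mul(-3, n)) = Mul(Rational(-3, 4), n))
Function('y')(X, c) = Rational(-145, 192) (Function('y')(X, c) = Mul(-145, Rational(1, 192)) = Rational(-145, 192))
Mul(Function('y')(-736, Function('K')(-8)), Pow(630395, -1)) = Mul(Rational(-145, 192), Pow(630395, -1)) = Mul(Rational(-145, 192), Rational(1, 630395)) = Rational(-29, 24207168)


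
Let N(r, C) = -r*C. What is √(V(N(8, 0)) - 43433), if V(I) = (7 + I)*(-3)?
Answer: I*√43454 ≈ 208.46*I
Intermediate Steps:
N(r, C) = -C*r
V(I) = -21 - 3*I
√(V(N(8, 0)) - 43433) = √((-21 - (-3)*0*8) - 43433) = √((-21 - 3*0) - 43433) = √((-21 + 0) - 43433) = √(-21 - 43433) = √(-43454) = I*√43454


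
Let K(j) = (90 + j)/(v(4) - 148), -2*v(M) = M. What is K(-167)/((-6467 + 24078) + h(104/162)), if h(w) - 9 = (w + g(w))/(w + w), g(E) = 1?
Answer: 4004/137445975 ≈ 2.9131e-5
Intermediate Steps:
v(M) = -M/2
K(j) = -⅗ - j/150 (K(j) = (90 + j)/(-½*4 - 148) = (90 + j)/(-2 - 148) = (90 + j)/(-150) = (90 + j)*(-1/150) = -⅗ - j/150)
h(w) = 9 + (1 + w)/(2*w) (h(w) = 9 + (w + 1)/(w + w) = 9 + (1 + w)/((2*w)) = 9 + (1 + w)*(1/(2*w)) = 9 + (1 + w)/(2*w))
K(-167)/((-6467 + 24078) + h(104/162)) = (-⅗ - 1/150*(-167))/((-6467 + 24078) + (1 + 19*(104/162))/(2*((104/162)))) = (-⅗ + 167/150)/(17611 + (1 + 19*(104*(1/162)))/(2*((104*(1/162))))) = 77/(150*(17611 + (1 + 19*(52/81))/(2*(52/81)))) = 77/(150*(17611 + (½)*(81/52)*(1 + 988/81))) = 77/(150*(17611 + (½)*(81/52)*(1069/81))) = 77/(150*(17611 + 1069/104)) = 77/(150*(1832613/104)) = (77/150)*(104/1832613) = 4004/137445975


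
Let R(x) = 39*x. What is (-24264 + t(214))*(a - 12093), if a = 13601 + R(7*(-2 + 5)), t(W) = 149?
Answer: -56115605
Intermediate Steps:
a = 14420 (a = 13601 + 39*(7*(-2 + 5)) = 13601 + 39*(7*3) = 13601 + 39*21 = 13601 + 819 = 14420)
(-24264 + t(214))*(a - 12093) = (-24264 + 149)*(14420 - 12093) = -24115*2327 = -56115605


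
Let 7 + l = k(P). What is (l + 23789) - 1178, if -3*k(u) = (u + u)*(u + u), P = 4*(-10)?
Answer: 61412/3 ≈ 20471.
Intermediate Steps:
P = -40
k(u) = -4*u²/3 (k(u) = -(u + u)*(u + u)/3 = -2*u*2*u/3 = -4*u²/3)
l = -6421/3 (l = -7 - 4/3*(-40)² = -7 - 4/3*1600 = -7 - 6400/3 = -6421/3 ≈ -2140.3)
(l + 23789) - 1178 = (-6421/3 + 23789) - 1178 = 64946/3 - 1178 = 61412/3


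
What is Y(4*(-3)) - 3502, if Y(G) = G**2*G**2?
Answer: 17234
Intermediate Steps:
Y(G) = G**4
Y(4*(-3)) - 3502 = (4*(-3))**4 - 3502 = (-12)**4 - 3502 = 20736 - 3502 = 17234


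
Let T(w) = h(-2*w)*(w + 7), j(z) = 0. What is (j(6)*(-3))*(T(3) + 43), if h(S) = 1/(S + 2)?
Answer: 0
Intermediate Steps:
h(S) = 1/(2 + S)
T(w) = (7 + w)/(2 - 2*w) (T(w) = (w + 7)/(2 - 2*w) = (7 + w)/(2 - 2*w))
(j(6)*(-3))*(T(3) + 43) = (0*(-3))*((-7 - 1*3)/(2*(-1 + 3)) + 43) = 0*((½)*(-7 - 3)/2 + 43) = 0*((½)*(½)*(-10) + 43) = 0*(-5/2 + 43) = 0*(81/2) = 0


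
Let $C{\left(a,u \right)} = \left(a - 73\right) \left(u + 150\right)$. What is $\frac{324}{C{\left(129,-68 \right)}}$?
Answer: $\frac{81}{1148} \approx 0.070557$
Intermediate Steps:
$C{\left(a,u \right)} = \left(-73 + a\right) \left(150 + u\right)$
$\frac{324}{C{\left(129,-68 \right)}} = \frac{324}{-10950 - -4964 + 150 \cdot 129 + 129 \left(-68\right)} = \frac{324}{-10950 + 4964 + 19350 - 8772} = \frac{324}{4592} = 324 \cdot \frac{1}{4592} = \frac{81}{1148}$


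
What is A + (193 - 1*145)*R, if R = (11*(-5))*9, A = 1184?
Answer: -22576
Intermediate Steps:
R = -495 (R = -55*9 = -495)
A + (193 - 1*145)*R = 1184 + (193 - 1*145)*(-495) = 1184 + (193 - 145)*(-495) = 1184 + 48*(-495) = 1184 - 23760 = -22576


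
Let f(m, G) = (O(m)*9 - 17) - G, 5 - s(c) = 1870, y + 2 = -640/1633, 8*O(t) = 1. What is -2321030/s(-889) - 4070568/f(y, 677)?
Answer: 14719668770/2067539 ≈ 7119.4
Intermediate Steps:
O(t) = ⅛ (O(t) = (⅛)*1 = ⅛)
y = -3906/1633 (y = -2 - 640/1633 = -3906/1633 ≈ -2.3919)
s(c) = -1865 (s(c) = 5 - 1*1870 = 5 - 1870 = -1865)
f(m, G) = -127/8 - G (f(m, G) = ((⅛)*9 - 17) - G = (9/8 - 17) - G = -127/8 - G)
-2321030/s(-889) - 4070568/f(y, 677) = -2321030/(-1865) - 4070568/(-127/8 - 1*677) = -2321030*(-1/1865) - 4070568/(-127/8 - 677) = 464206/373 - 4070568/(-5543/8) = 464206/373 - 4070568*(-8/5543) = 464206/373 + 32564544/5543 = 14719668770/2067539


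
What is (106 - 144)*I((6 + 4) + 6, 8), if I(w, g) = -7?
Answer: 266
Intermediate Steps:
(106 - 144)*I((6 + 4) + 6, 8) = (106 - 144)*(-7) = -38*(-7) = 266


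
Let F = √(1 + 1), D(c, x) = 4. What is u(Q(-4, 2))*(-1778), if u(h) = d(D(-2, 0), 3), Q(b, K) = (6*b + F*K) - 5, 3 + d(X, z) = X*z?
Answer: -16002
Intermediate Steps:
d(X, z) = -3 + X*z
F = √2 ≈ 1.4142
Q(b, K) = -5 + 6*b + K*√2 (Q(b, K) = (6*b + √2*K) - 5 = (6*b + K*√2) - 5 = -5 + 6*b + K*√2)
u(h) = 9 (u(h) = -3 + 4*3 = -3 + 12 = 9)
u(Q(-4, 2))*(-1778) = 9*(-1778) = -16002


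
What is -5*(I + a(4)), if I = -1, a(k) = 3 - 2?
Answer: 0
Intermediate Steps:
a(k) = 1
-5*(I + a(4)) = -5*(-1 + 1) = -5*0 = 0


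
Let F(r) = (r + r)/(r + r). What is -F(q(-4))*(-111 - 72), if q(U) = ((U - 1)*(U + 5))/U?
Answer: 183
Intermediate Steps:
q(U) = (-1 + U)*(5 + U)/U (q(U) = ((-1 + U)*(5 + U))/U = (-1 + U)*(5 + U)/U)
F(r) = 1 (F(r) = (2*r)/((2*r)) = (2*r)*(1/(2*r)) = 1)
-F(q(-4))*(-111 - 72) = -(-111 - 72) = -(-183) = -1*(-183) = 183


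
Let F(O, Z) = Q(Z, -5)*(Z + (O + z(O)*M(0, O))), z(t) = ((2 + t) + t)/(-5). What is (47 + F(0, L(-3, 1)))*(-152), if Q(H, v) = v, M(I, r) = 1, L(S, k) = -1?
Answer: -8208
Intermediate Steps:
z(t) = -⅖ - 2*t/5 (z(t) = (2 + 2*t)*(-⅕) = -⅖ - 2*t/5)
F(O, Z) = 2 - 5*Z - 3*O (F(O, Z) = -5*(Z + (O + (-⅖ - 2*O/5)*1)) = -5*(Z + (O + (-⅖ - 2*O/5))) = -5*(Z + (-⅖ + 3*O/5)) = -5*(-⅖ + Z + 3*O/5) = 2 - 5*Z - 3*O)
(47 + F(0, L(-3, 1)))*(-152) = (47 + (2 - 5*(-1) - 3*0))*(-152) = (47 + (2 + 5 + 0))*(-152) = (47 + 7)*(-152) = 54*(-152) = -8208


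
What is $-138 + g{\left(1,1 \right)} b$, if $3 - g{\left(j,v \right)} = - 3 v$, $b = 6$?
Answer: $-102$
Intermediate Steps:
$g{\left(j,v \right)} = 3 + 3 v$ ($g{\left(j,v \right)} = 3 - - 3 v = 3 + 3 v$)
$-138 + g{\left(1,1 \right)} b = -138 + \left(3 + 3 \cdot 1\right) 6 = -138 + \left(3 + 3\right) 6 = -138 + 6 \cdot 6 = -138 + 36 = -102$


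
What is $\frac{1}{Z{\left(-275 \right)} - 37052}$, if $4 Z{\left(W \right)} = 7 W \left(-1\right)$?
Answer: $- \frac{4}{146283} \approx -2.7344 \cdot 10^{-5}$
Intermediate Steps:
$Z{\left(W \right)} = - \frac{7 W}{4}$ ($Z{\left(W \right)} = \frac{7 W \left(-1\right)}{4} = \frac{\left(-7\right) W}{4} = - \frac{7 W}{4}$)
$\frac{1}{Z{\left(-275 \right)} - 37052} = \frac{1}{\left(- \frac{7}{4}\right) \left(-275\right) - 37052} = \frac{1}{\frac{1925}{4} - 37052} = \frac{1}{- \frac{146283}{4}} = - \frac{4}{146283}$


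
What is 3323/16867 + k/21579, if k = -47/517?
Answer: 788760320/4003702923 ≈ 0.19701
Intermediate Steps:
k = -1/11 (k = -47*1/517 = -1/11 ≈ -0.090909)
3323/16867 + k/21579 = 3323/16867 - 1/11/21579 = 3323*(1/16867) - 1/11*1/21579 = 3323/16867 - 1/237369 = 788760320/4003702923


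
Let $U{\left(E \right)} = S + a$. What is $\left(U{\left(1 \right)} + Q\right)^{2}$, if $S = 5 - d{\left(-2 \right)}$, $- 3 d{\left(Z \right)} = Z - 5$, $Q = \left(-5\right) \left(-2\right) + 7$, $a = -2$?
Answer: $\frac{2809}{9} \approx 312.11$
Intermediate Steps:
$Q = 17$ ($Q = 10 + 7 = 17$)
$d{\left(Z \right)} = \frac{5}{3} - \frac{Z}{3}$ ($d{\left(Z \right)} = - \frac{Z - 5}{3} = - \frac{-5 + Z}{3} = \frac{5}{3} - \frac{Z}{3}$)
$S = \frac{8}{3}$ ($S = 5 - \left(\frac{5}{3} - - \frac{2}{3}\right) = 5 - \left(\frac{5}{3} + \frac{2}{3}\right) = 5 - \frac{7}{3} = \frac{8}{3} \approx 2.6667$)
$U{\left(E \right)} = \frac{2}{3}$ ($U{\left(E \right)} = \frac{8}{3} - 2 = \frac{2}{3}$)
$\left(U{\left(1 \right)} + Q\right)^{2} = \left(\frac{2}{3} + 17\right)^{2} = \left(\frac{53}{3}\right)^{2} = \frac{2809}{9}$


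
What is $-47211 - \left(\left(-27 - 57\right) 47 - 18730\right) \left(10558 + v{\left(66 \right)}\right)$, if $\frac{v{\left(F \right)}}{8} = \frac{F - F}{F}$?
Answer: $239387113$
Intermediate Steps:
$v{\left(F \right)} = 0$ ($v{\left(F \right)} = 8 \frac{F - F}{F} = 8 \frac{0}{F} = 8 \cdot 0 = 0$)
$-47211 - \left(\left(-27 - 57\right) 47 - 18730\right) \left(10558 + v{\left(66 \right)}\right) = -47211 - \left(\left(-27 - 57\right) 47 - 18730\right) \left(10558 + 0\right) = -47211 - \left(\left(-84\right) 47 - 18730\right) 10558 = -47211 - \left(-3948 - 18730\right) 10558 = -47211 - \left(-22678\right) 10558 = -47211 - -239434324 = -47211 + 239434324 = 239387113$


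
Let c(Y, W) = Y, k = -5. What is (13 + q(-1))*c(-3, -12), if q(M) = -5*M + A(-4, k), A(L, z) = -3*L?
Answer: -90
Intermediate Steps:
q(M) = 12 - 5*M (q(M) = -5*M - 3*(-4) = -5*M + 12 = 12 - 5*M)
(13 + q(-1))*c(-3, -12) = (13 + (12 - 5*(-1)))*(-3) = (13 + (12 + 5))*(-3) = (13 + 17)*(-3) = 30*(-3) = -90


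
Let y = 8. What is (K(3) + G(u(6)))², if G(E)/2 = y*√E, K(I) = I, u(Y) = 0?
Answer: 9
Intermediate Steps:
G(E) = 16*√E (G(E) = 2*(8*√E) = 16*√E)
(K(3) + G(u(6)))² = (3 + 16*√0)² = (3 + 16*0)² = (3 + 0)² = 3² = 9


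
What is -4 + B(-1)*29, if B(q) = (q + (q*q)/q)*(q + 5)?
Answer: -236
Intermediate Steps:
B(q) = 2*q*(5 + q) (B(q) = (q + q**2/q)*(5 + q) = (q + q)*(5 + q) = (2*q)*(5 + q) = 2*q*(5 + q))
-4 + B(-1)*29 = -4 + (2*(-1)*(5 - 1))*29 = -4 + (2*(-1)*4)*29 = -4 - 8*29 = -4 - 232 = -236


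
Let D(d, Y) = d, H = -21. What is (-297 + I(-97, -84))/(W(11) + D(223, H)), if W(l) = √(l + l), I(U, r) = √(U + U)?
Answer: -2453/1841 + 11*√22/1841 - 2*I*√1067/49707 + 223*I*√194/49707 ≈ -1.3044 + 0.061172*I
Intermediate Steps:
I(U, r) = √2*√U (I(U, r) = √(2*U) = √2*√U)
W(l) = √2*√l (W(l) = √(2*l) = √2*√l)
(-297 + I(-97, -84))/(W(11) + D(223, H)) = (-297 + √2*√(-97))/(√2*√11 + 223) = (-297 + √2*(I*√97))/(√22 + 223) = (-297 + I*√194)/(223 + √22)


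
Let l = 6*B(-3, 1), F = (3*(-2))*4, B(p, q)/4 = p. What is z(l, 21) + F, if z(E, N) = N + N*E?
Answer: -1515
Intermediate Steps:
B(p, q) = 4*p
F = -24 (F = -6*4 = -24)
l = -72 (l = 6*(4*(-3)) = 6*(-12) = -72)
z(E, N) = N + E*N
z(l, 21) + F = 21*(1 - 72) - 24 = 21*(-71) - 24 = -1491 - 24 = -1515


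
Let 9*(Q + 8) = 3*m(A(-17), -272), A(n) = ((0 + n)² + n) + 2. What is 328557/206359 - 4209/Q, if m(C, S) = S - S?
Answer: 871193487/1650872 ≈ 527.72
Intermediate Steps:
A(n) = 2 + n + n² (A(n) = (n² + n) + 2 = (n + n²) + 2 = 2 + n + n²)
m(C, S) = 0
Q = -8 (Q = -8 + (3*0)/9 = -8 + (⅑)*0 = -8 + 0 = -8)
328557/206359 - 4209/Q = 328557/206359 - 4209/(-8) = 328557*(1/206359) - 4209*(-⅛) = 328557/206359 + 4209/8 = 871193487/1650872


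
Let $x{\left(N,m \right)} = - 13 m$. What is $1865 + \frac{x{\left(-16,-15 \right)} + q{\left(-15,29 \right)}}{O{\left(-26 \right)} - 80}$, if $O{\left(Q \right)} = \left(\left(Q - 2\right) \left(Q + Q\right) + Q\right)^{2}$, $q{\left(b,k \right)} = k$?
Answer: $\frac{953397381}{511205} \approx 1865.0$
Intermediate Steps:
$O{\left(Q \right)} = \left(Q + 2 Q \left(-2 + Q\right)\right)^{2}$ ($O{\left(Q \right)} = \left(\left(-2 + Q\right) 2 Q + Q\right)^{2} = \left(2 Q \left(-2 + Q\right) + Q\right)^{2} = \left(Q + 2 Q \left(-2 + Q\right)\right)^{2}$)
$1865 + \frac{x{\left(-16,-15 \right)} + q{\left(-15,29 \right)}}{O{\left(-26 \right)} - 80} = 1865 + \frac{\left(-13\right) \left(-15\right) + 29}{\left(-26\right)^{2} \left(-3 + 2 \left(-26\right)\right)^{2} - 80} = 1865 + \frac{195 + 29}{676 \left(-3 - 52\right)^{2} - 80} = 1865 + \frac{224}{676 \left(-55\right)^{2} - 80} = 1865 + \frac{224}{676 \cdot 3025 - 80} = 1865 + \frac{224}{2044900 - 80} = 1865 + \frac{224}{2044820} = 1865 + 224 \cdot \frac{1}{2044820} = 1865 + \frac{56}{511205} = \frac{953397381}{511205}$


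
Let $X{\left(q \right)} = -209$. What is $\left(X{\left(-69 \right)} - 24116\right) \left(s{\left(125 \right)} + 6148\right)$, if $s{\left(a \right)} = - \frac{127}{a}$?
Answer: $- \frac{747626929}{5} \approx -1.4953 \cdot 10^{8}$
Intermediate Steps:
$\left(X{\left(-69 \right)} - 24116\right) \left(s{\left(125 \right)} + 6148\right) = \left(-209 - 24116\right) \left(- \frac{127}{125} + 6148\right) = - 24325 \left(\left(-127\right) \frac{1}{125} + 6148\right) = - 24325 \left(- \frac{127}{125} + 6148\right) = \left(-24325\right) \frac{768373}{125} = - \frac{747626929}{5}$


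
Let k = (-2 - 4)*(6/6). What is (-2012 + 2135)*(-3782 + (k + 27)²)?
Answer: -410943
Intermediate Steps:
k = -6 (k = -36/6 = -6*1 = -6)
(-2012 + 2135)*(-3782 + (k + 27)²) = (-2012 + 2135)*(-3782 + (-6 + 27)²) = 123*(-3782 + 21²) = 123*(-3782 + 441) = 123*(-3341) = -410943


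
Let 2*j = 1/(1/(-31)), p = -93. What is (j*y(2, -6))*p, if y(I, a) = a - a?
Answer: 0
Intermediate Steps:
y(I, a) = 0
j = -31/2 (j = 1/(2*(1/(-31))) = 1/(2*(-1/31)) = (½)*(-31) = -31/2 ≈ -15.500)
(j*y(2, -6))*p = -31/2*0*(-93) = 0*(-93) = 0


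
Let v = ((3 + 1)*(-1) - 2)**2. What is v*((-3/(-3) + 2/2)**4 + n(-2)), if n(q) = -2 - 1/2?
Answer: 486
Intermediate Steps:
n(q) = -5/2 (n(q) = -2 - 1*1/2 = -2 - 1/2 = -5/2)
v = 36 (v = (4*(-1) - 2)**2 = (-4 - 2)**2 = (-6)**2 = 36)
v*((-3/(-3) + 2/2)**4 + n(-2)) = 36*((-3/(-3) + 2/2)**4 - 5/2) = 36*((-3*(-1/3) + 2*(1/2))**4 - 5/2) = 36*((1 + 1)**4 - 5/2) = 36*(2**4 - 5/2) = 36*(16 - 5/2) = 36*(27/2) = 486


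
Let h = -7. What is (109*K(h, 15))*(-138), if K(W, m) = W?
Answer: 105294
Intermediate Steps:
(109*K(h, 15))*(-138) = (109*(-7))*(-138) = -763*(-138) = 105294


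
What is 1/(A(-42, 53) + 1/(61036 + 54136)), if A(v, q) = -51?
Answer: -115172/5873771 ≈ -0.019608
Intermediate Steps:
1/(A(-42, 53) + 1/(61036 + 54136)) = 1/(-51 + 1/(61036 + 54136)) = 1/(-51 + 1/115172) = 1/(-5873771/115172) = -115172/5873771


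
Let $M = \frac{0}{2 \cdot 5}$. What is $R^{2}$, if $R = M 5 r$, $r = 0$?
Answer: $0$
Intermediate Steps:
$M = 0$ ($M = \frac{0}{10} = 0 \cdot \frac{1}{10} = 0$)
$R = 0$ ($R = 0 \cdot 5 \cdot 0 = 0 \cdot 0 = 0$)
$R^{2} = 0^{2} = 0$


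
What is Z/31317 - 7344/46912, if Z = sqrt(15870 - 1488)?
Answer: -459/2932 + sqrt(1598)/10439 ≈ -0.15272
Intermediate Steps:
Z = 3*sqrt(1598) (Z = sqrt(14382) = 3*sqrt(1598) ≈ 119.92)
Z/31317 - 7344/46912 = (3*sqrt(1598))/31317 - 7344/46912 = (3*sqrt(1598))*(1/31317) - 7344*1/46912 = sqrt(1598)/10439 - 459/2932 = -459/2932 + sqrt(1598)/10439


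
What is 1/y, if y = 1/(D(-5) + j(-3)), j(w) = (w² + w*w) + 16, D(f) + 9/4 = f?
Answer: 107/4 ≈ 26.750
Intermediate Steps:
D(f) = -9/4 + f
j(w) = 16 + 2*w² (j(w) = (w² + w²) + 16 = 2*w² + 16 = 16 + 2*w²)
y = 4/107 (y = 1/((-9/4 - 5) + (16 + 2*(-3)²)) = 1/(-29/4 + (16 + 2*9)) = 1/(-29/4 + (16 + 18)) = 1/(-29/4 + 34) = 1/(107/4) = 4/107 ≈ 0.037383)
1/y = 1/(4/107) = 107/4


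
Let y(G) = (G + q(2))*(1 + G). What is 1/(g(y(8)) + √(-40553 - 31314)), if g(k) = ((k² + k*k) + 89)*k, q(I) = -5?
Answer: 41769/1744721228 - I*√71867/1744721228 ≈ 2.394e-5 - 1.5365e-7*I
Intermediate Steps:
y(G) = (1 + G)*(-5 + G) (y(G) = (G - 5)*(1 + G) = (-5 + G)*(1 + G) = (1 + G)*(-5 + G))
g(k) = k*(89 + 2*k²) (g(k) = ((k² + k²) + 89)*k = (2*k² + 89)*k = (89 + 2*k²)*k = k*(89 + 2*k²))
1/(g(y(8)) + √(-40553 - 31314)) = 1/((-5 + 8² - 4*8)*(89 + 2*(-5 + 8² - 4*8)²) + √(-40553 - 31314)) = 1/((-5 + 64 - 32)*(89 + 2*(-5 + 64 - 32)²) + √(-71867)) = 1/(27*(89 + 2*27²) + I*√71867) = 1/(27*(89 + 2*729) + I*√71867) = 1/(27*(89 + 1458) + I*√71867) = 1/(27*1547 + I*√71867) = 1/(41769 + I*√71867)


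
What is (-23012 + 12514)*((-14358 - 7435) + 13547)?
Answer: 86566508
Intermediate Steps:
(-23012 + 12514)*((-14358 - 7435) + 13547) = -10498*(-21793 + 13547) = -10498*(-8246) = 86566508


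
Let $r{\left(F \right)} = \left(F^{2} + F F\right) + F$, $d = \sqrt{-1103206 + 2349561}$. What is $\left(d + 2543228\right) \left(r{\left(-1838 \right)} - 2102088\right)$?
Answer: $11832525950136 + 4652562 \sqrt{1246355} \approx 1.1838 \cdot 10^{13}$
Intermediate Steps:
$d = \sqrt{1246355} \approx 1116.4$
$r{\left(F \right)} = F + 2 F^{2}$ ($r{\left(F \right)} = \left(F^{2} + F^{2}\right) + F = 2 F^{2} + F = F + 2 F^{2}$)
$\left(d + 2543228\right) \left(r{\left(-1838 \right)} - 2102088\right) = \left(\sqrt{1246355} + 2543228\right) \left(- 1838 \left(1 + 2 \left(-1838\right)\right) - 2102088\right) = \left(2543228 + \sqrt{1246355}\right) \left(- 1838 \left(1 - 3676\right) - 2102088\right) = \left(2543228 + \sqrt{1246355}\right) \left(\left(-1838\right) \left(-3675\right) - 2102088\right) = \left(2543228 + \sqrt{1246355}\right) \left(6754650 - 2102088\right) = \left(2543228 + \sqrt{1246355}\right) 4652562 = 11832525950136 + 4652562 \sqrt{1246355}$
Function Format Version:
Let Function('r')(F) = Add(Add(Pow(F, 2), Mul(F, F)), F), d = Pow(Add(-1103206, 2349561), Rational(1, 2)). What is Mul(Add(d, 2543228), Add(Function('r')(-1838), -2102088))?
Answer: Add(11832525950136, Mul(4652562, Pow(1246355, Rational(1, 2)))) ≈ 1.1838e+13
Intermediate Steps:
d = Pow(1246355, Rational(1, 2)) ≈ 1116.4
Function('r')(F) = Add(F, Mul(2, Pow(F, 2))) (Function('r')(F) = Add(Add(Pow(F, 2), Pow(F, 2)), F) = Add(Mul(2, Pow(F, 2)), F) = Add(F, Mul(2, Pow(F, 2))))
Mul(Add(d, 2543228), Add(Function('r')(-1838), -2102088)) = Mul(Add(Pow(1246355, Rational(1, 2)), 2543228), Add(Mul(-1838, Add(1, Mul(2, -1838))), -2102088)) = Mul(Add(2543228, Pow(1246355, Rational(1, 2))), Add(Mul(-1838, Add(1, -3676)), -2102088)) = Mul(Add(2543228, Pow(1246355, Rational(1, 2))), Add(Mul(-1838, -3675), -2102088)) = Mul(Add(2543228, Pow(1246355, Rational(1, 2))), Add(6754650, -2102088)) = Mul(Add(2543228, Pow(1246355, Rational(1, 2))), 4652562) = Add(11832525950136, Mul(4652562, Pow(1246355, Rational(1, 2))))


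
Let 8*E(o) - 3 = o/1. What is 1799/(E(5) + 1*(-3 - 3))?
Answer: -1799/5 ≈ -359.80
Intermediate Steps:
E(o) = 3/8 + o/8 (E(o) = 3/8 + (o/1)/8 = 3/8 + (o*1)/8 = 3/8 + o/8)
1799/(E(5) + 1*(-3 - 3)) = 1799/((3/8 + (⅛)*5) + 1*(-3 - 3)) = 1799/((3/8 + 5/8) + 1*(-6)) = 1799/(1 - 6) = 1799/(-5) = -⅕*1799 = -1799/5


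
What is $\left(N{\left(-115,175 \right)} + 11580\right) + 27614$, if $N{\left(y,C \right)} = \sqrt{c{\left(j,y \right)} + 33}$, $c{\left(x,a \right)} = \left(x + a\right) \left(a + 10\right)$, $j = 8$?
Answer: $39194 + 6 \sqrt{313} \approx 39300.0$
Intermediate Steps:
$c{\left(x,a \right)} = \left(10 + a\right) \left(a + x\right)$ ($c{\left(x,a \right)} = \left(a + x\right) \left(10 + a\right) = \left(10 + a\right) \left(a + x\right)$)
$N{\left(y,C \right)} = \sqrt{113 + y^{2} + 18 y}$ ($N{\left(y,C \right)} = \sqrt{\left(y^{2} + 10 y + 10 \cdot 8 + y 8\right) + 33} = \sqrt{\left(y^{2} + 10 y + 80 + 8 y\right) + 33} = \sqrt{\left(80 + y^{2} + 18 y\right) + 33} = \sqrt{113 + y^{2} + 18 y}$)
$\left(N{\left(-115,175 \right)} + 11580\right) + 27614 = \left(\sqrt{113 + \left(-115\right)^{2} + 18 \left(-115\right)} + 11580\right) + 27614 = \left(\sqrt{113 + 13225 - 2070} + 11580\right) + 27614 = \left(\sqrt{11268} + 11580\right) + 27614 = \left(6 \sqrt{313} + 11580\right) + 27614 = \left(11580 + 6 \sqrt{313}\right) + 27614 = 39194 + 6 \sqrt{313}$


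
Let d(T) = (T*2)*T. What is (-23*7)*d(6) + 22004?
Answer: 10412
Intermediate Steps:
d(T) = 2*T² (d(T) = (2*T)*T = 2*T²)
(-23*7)*d(6) + 22004 = (-23*7)*(2*6²) + 22004 = -322*36 + 22004 = -161*72 + 22004 = -11592 + 22004 = 10412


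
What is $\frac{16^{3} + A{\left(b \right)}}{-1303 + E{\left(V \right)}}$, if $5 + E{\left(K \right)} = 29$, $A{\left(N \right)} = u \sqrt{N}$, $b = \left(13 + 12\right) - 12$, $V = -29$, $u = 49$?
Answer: $- \frac{4096}{1279} - \frac{49 \sqrt{13}}{1279} \approx -3.3406$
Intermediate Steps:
$b = 13$ ($b = 25 - 12 = 13$)
$A{\left(N \right)} = 49 \sqrt{N}$
$E{\left(K \right)} = 24$ ($E{\left(K \right)} = -5 + 29 = 24$)
$\frac{16^{3} + A{\left(b \right)}}{-1303 + E{\left(V \right)}} = \frac{16^{3} + 49 \sqrt{13}}{-1303 + 24} = \frac{4096 + 49 \sqrt{13}}{-1279} = \left(4096 + 49 \sqrt{13}\right) \left(- \frac{1}{1279}\right) = - \frac{4096}{1279} - \frac{49 \sqrt{13}}{1279}$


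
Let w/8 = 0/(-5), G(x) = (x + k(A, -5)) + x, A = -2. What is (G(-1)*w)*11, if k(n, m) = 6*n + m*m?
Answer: 0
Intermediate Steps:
k(n, m) = m² + 6*n (k(n, m) = 6*n + m² = m² + 6*n)
G(x) = 13 + 2*x (G(x) = (x + ((-5)² + 6*(-2))) + x = (x + (25 - 12)) + x = (x + 13) + x = (13 + x) + x = 13 + 2*x)
w = 0 (w = 8*(0/(-5)) = 8*(0*(-⅕)) = 8*0 = 0)
(G(-1)*w)*11 = ((13 + 2*(-1))*0)*11 = ((13 - 2)*0)*11 = (11*0)*11 = 0*11 = 0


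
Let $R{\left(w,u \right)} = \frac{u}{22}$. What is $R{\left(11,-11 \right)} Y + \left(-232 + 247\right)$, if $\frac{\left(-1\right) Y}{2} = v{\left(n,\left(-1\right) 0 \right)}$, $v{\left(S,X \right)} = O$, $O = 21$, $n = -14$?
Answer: $36$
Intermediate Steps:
$v{\left(S,X \right)} = 21$
$R{\left(w,u \right)} = \frac{u}{22}$ ($R{\left(w,u \right)} = u \frac{1}{22} = \frac{u}{22}$)
$Y = -42$ ($Y = \left(-2\right) 21 = -42$)
$R{\left(11,-11 \right)} Y + \left(-232 + 247\right) = \frac{1}{22} \left(-11\right) \left(-42\right) + \left(-232 + 247\right) = \left(- \frac{1}{2}\right) \left(-42\right) + 15 = 21 + 15 = 36$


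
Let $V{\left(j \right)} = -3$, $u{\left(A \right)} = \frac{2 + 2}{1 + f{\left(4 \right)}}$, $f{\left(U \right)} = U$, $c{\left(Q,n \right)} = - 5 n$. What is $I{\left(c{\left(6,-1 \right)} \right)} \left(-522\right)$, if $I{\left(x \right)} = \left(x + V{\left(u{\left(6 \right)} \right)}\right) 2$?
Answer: $-2088$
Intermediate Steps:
$u{\left(A \right)} = \frac{4}{5}$ ($u{\left(A \right)} = \frac{2 + 2}{1 + 4} = \frac{4}{5}$)
$I{\left(x \right)} = -6 + 2 x$ ($I{\left(x \right)} = \left(x - 3\right) 2 = \left(-3 + x\right) 2 = -6 + 2 x$)
$I{\left(c{\left(6,-1 \right)} \right)} \left(-522\right) = \left(-6 + 2 \left(\left(-5\right) \left(-1\right)\right)\right) \left(-522\right) = \left(-6 + 2 \cdot 5\right) \left(-522\right) = \left(-6 + 10\right) \left(-522\right) = 4 \left(-522\right) = -2088$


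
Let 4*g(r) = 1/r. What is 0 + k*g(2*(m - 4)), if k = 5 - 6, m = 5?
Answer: -⅛ ≈ -0.12500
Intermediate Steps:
g(r) = 1/(4*r) (g(r) = (1/r)/4 = 1/(4*r))
k = -1
0 + k*g(2*(m - 4)) = 0 - 1/(4*(2*(5 - 4))) = 0 - 1/(4*(2*1)) = 0 - 1/(4*2) = 0 - 1*⅛ = 0 - ⅛ = -⅛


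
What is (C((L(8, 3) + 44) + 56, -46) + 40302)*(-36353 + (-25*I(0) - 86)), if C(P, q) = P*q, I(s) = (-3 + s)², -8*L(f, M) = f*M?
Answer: -1314037760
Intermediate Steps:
L(f, M) = -M*f/8 (L(f, M) = -f*M/8 = -M*f/8)
(C((L(8, 3) + 44) + 56, -46) + 40302)*(-36353 + (-25*I(0) - 86)) = (((-⅛*3*8 + 44) + 56)*(-46) + 40302)*(-36353 + (-25*(-3 + 0)² - 86)) = (((-3 + 44) + 56)*(-46) + 40302)*(-36353 + (-25*(-3)² - 86)) = ((41 + 56)*(-46) + 40302)*(-36353 + (-25*9 - 86)) = (97*(-46) + 40302)*(-36353 + (-225 - 86)) = (-4462 + 40302)*(-36353 - 311) = 35840*(-36664) = -1314037760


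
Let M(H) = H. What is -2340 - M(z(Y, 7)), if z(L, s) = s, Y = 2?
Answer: -2347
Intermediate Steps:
-2340 - M(z(Y, 7)) = -2340 - 1*7 = -2340 - 7 = -2347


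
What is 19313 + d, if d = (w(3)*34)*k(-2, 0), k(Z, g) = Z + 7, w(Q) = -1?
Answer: 19143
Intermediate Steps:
k(Z, g) = 7 + Z
d = -170 (d = (-1*34)*(7 - 2) = -34*5 = -170)
19313 + d = 19313 - 170 = 19143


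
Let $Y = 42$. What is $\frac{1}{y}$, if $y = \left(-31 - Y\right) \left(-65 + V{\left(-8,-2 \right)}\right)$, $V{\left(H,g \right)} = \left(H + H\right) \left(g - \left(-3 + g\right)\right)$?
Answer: $\frac{1}{8249} \approx 0.00012123$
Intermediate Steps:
$V{\left(H,g \right)} = 6 H$ ($V{\left(H,g \right)} = 2 H 3 = 6 H$)
$y = 8249$ ($y = \left(-31 - 42\right) \left(-65 + 6 \left(-8\right)\right) = \left(-31 - 42\right) \left(-65 - 48\right) = \left(-73\right) \left(-113\right) = 8249$)
$\frac{1}{y} = \frac{1}{8249}$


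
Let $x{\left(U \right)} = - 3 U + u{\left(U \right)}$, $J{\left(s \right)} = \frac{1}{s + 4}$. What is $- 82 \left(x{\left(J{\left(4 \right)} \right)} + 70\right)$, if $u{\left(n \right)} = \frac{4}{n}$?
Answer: $- \frac{33333}{4} \approx -8333.3$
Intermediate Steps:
$J{\left(s \right)} = \frac{1}{4 + s}$
$x{\left(U \right)} = - 3 U + \frac{4}{U}$
$- 82 \left(x{\left(J{\left(4 \right)} \right)} + 70\right) = - 82 \left(\left(- \frac{3}{4 + 4} + \frac{4}{\frac{1}{4 + 4}}\right) + 70\right) = - 82 \left(\left(- \frac{3}{8} + \frac{4}{\frac{1}{8}}\right) + 70\right) = - 82 \left(\left(\left(-3\right) \frac{1}{8} + 4 \frac{1}{\frac{1}{8}}\right) + 70\right) = - 82 \left(\left(- \frac{3}{8} + 4 \cdot 8\right) + 70\right) = - 82 \left(\left(- \frac{3}{8} + 32\right) + 70\right) = - 82 \left(\frac{253}{8} + 70\right) = \left(-82\right) \frac{813}{8} = - \frac{33333}{4}$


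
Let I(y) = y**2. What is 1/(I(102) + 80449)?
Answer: 1/90853 ≈ 1.1007e-5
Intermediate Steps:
1/(I(102) + 80449) = 1/(102**2 + 80449) = 1/(10404 + 80449) = 1/90853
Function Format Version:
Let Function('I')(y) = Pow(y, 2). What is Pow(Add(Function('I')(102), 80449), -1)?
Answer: Rational(1, 90853) ≈ 1.1007e-5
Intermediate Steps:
Pow(Add(Function('I')(102), 80449), -1) = Pow(Add(Pow(102, 2), 80449), -1) = Pow(Add(10404, 80449), -1) = Pow(90853, -1) = Rational(1, 90853)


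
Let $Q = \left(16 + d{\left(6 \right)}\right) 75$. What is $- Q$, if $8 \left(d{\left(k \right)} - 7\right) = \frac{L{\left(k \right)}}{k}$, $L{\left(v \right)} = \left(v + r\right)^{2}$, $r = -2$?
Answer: $-1750$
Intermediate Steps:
$L{\left(v \right)} = \left(-2 + v\right)^{2}$ ($L{\left(v \right)} = \left(v - 2\right)^{2} = \left(-2 + v\right)^{2}$)
$d{\left(k \right)} = 7 + \frac{\left(-2 + k\right)^{2}}{8 k}$ ($d{\left(k \right)} = 7 + \frac{\left(-2 + k\right)^{2} \frac{1}{k}}{8} = 7 + \frac{\frac{1}{k} \left(-2 + k\right)^{2}}{8} = 7 + \frac{\left(-2 + k\right)^{2}}{8 k}$)
$Q = 1750$ ($Q = \left(16 + \left(7 + \frac{\left(-2 + 6\right)^{2}}{8 \cdot 6}\right)\right) 75 = \left(16 + \left(7 + \frac{1}{8} \cdot \frac{1}{6} \cdot 4^{2}\right)\right) 75 = \left(16 + \left(7 + \frac{1}{8} \cdot \frac{1}{6} \cdot 16\right)\right) 75 = \left(16 + \left(7 + \frac{1}{3}\right)\right) 75 = \left(16 + \frac{22}{3}\right) 75 = \frac{70}{3} \cdot 75 = 1750$)
$- Q = \left(-1\right) 1750 = -1750$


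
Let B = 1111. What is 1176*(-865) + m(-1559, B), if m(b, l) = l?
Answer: -1016129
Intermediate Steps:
1176*(-865) + m(-1559, B) = 1176*(-865) + 1111 = -1017240 + 1111 = -1016129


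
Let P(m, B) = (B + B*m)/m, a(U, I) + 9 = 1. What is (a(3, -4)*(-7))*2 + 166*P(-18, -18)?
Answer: -2710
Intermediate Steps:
a(U, I) = -8 (a(U, I) = -9 + 1 = -8)
P(m, B) = (B + B*m)/m
(a(3, -4)*(-7))*2 + 166*P(-18, -18) = -8*(-7)*2 + 166*(-18 - 18/(-18)) = 56*2 + 166*(-18 - 18*(-1/18)) = 112 + 166*(-18 + 1) = 112 + 166*(-17) = 112 - 2822 = -2710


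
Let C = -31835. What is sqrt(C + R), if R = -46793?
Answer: 2*I*sqrt(19657) ≈ 280.41*I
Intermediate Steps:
sqrt(C + R) = sqrt(-31835 - 46793) = sqrt(-78628) = 2*I*sqrt(19657)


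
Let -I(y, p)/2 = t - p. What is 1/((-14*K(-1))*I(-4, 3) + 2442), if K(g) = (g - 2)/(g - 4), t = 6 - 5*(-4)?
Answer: 5/14142 ≈ 0.00035356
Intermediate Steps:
t = 26 (t = 6 + 20 = 26)
K(g) = (-2 + g)/(-4 + g)
I(y, p) = -52 + 2*p (I(y, p) = -2*(26 - p) = -52 + 2*p)
1/((-14*K(-1))*I(-4, 3) + 2442) = 1/((-14*(-2 - 1)/(-4 - 1))*(-52 + 2*3) + 2442) = 1/((-14*(-3)/(-5))*(-52 + 6) + 2442) = 1/(-(-14)*(-3)/5*(-46) + 2442) = 1/(-14*⅗*(-46) + 2442) = 1/(-42/5*(-46) + 2442) = 1/(1932/5 + 2442) = 1/(14142/5) = 5/14142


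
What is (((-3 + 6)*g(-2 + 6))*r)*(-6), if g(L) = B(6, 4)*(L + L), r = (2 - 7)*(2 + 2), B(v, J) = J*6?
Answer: 69120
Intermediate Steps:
B(v, J) = 6*J
r = -20 (r = -5*4 = -20)
g(L) = 48*L (g(L) = (6*4)*(L + L) = 24*(2*L) = 48*L)
(((-3 + 6)*g(-2 + 6))*r)*(-6) = (((-3 + 6)*(48*(-2 + 6)))*(-20))*(-6) = ((3*(48*4))*(-20))*(-6) = ((3*192)*(-20))*(-6) = (576*(-20))*(-6) = -11520*(-6) = 69120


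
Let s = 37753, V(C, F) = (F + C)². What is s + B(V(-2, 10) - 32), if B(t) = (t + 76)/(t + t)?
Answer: 604075/16 ≈ 37755.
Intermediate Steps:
V(C, F) = (C + F)²
B(t) = (76 + t)/(2*t) (B(t) = (76 + t)/((2*t)) = (76 + t)*(1/(2*t)) = (76 + t)/(2*t))
s + B(V(-2, 10) - 32) = 37753 + (76 + ((-2 + 10)² - 32))/(2*((-2 + 10)² - 32)) = 37753 + (76 + (8² - 32))/(2*(8² - 32)) = 37753 + (76 + (64 - 32))/(2*(64 - 32)) = 37753 + (½)*(76 + 32)/32 = 37753 + (½)*(1/32)*108 = 37753 + 27/16 = 604075/16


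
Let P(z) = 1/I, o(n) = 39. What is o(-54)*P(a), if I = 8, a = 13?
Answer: 39/8 ≈ 4.8750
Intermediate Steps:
P(z) = ⅛ (P(z) = 1/8 = ⅛)
o(-54)*P(a) = 39*(⅛) = 39/8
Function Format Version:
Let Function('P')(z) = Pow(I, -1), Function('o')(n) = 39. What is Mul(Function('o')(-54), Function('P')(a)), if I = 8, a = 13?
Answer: Rational(39, 8) ≈ 4.8750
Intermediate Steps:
Function('P')(z) = Rational(1, 8) (Function('P')(z) = Pow(8, -1) = Rational(1, 8))
Mul(Function('o')(-54), Function('P')(a)) = Mul(39, Rational(1, 8)) = Rational(39, 8)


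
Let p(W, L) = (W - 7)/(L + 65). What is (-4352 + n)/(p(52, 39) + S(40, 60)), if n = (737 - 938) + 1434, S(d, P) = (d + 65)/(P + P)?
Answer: -40547/17 ≈ -2385.1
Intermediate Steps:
S(d, P) = (65 + d)/(2*P) (S(d, P) = (65 + d)/((2*P)) = (65 + d)*(1/(2*P)) = (65 + d)/(2*P))
p(W, L) = (-7 + W)/(65 + L)
n = 1233 (n = -201 + 1434 = 1233)
(-4352 + n)/(p(52, 39) + S(40, 60)) = (-4352 + 1233)/((-7 + 52)/(65 + 39) + (½)*(65 + 40)/60) = -3119/(45/104 + (½)*(1/60)*105) = -3119/((1/104)*45 + 7/8) = -3119/(45/104 + 7/8) = -3119/17/13 = -3119*13/17 = -40547/17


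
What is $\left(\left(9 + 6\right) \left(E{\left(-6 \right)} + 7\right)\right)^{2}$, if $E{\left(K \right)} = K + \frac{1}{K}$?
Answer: $\frac{625}{4} \approx 156.25$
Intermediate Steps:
$\left(\left(9 + 6\right) \left(E{\left(-6 \right)} + 7\right)\right)^{2} = \left(\left(9 + 6\right) \left(\left(-6 + \frac{1}{-6}\right) + 7\right)\right)^{2} = \left(15 \left(\left(-6 - \frac{1}{6}\right) + 7\right)\right)^{2} = \left(15 \left(- \frac{37}{6} + 7\right)\right)^{2} = \left(15 \cdot \frac{5}{6}\right)^{2} = \left(\frac{25}{2}\right)^{2} = \frac{625}{4}$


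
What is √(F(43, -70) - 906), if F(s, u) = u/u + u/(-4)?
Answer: 5*I*√142/2 ≈ 29.791*I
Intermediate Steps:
F(s, u) = 1 - u/4 (F(s, u) = 1 + u*(-¼) = 1 - u/4)
√(F(43, -70) - 906) = √((1 - ¼*(-70)) - 906) = √((1 + 35/2) - 906) = √(37/2 - 906) = √(-1775/2) = 5*I*√142/2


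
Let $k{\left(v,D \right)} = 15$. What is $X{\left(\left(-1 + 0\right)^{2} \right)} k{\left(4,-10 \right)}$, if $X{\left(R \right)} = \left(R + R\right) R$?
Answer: $30$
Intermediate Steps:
$X{\left(R \right)} = 2 R^{2}$ ($X{\left(R \right)} = 2 R R = 2 R^{2}$)
$X{\left(\left(-1 + 0\right)^{2} \right)} k{\left(4,-10 \right)} = 2 \left(\left(-1 + 0\right)^{2}\right)^{2} \cdot 15 = 2 \left(\left(-1\right)^{2}\right)^{2} \cdot 15 = 2 \cdot 1^{2} \cdot 15 = 2 \cdot 1 \cdot 15 = 2 \cdot 15 = 30$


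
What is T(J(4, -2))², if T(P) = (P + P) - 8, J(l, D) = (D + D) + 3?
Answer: 100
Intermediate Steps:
J(l, D) = 3 + 2*D (J(l, D) = 2*D + 3 = 3 + 2*D)
T(P) = -8 + 2*P (T(P) = 2*P - 8 = -8 + 2*P)
T(J(4, -2))² = (-8 + 2*(3 + 2*(-2)))² = (-8 + 2*(3 - 4))² = (-8 + 2*(-1))² = (-8 - 2)² = (-10)² = 100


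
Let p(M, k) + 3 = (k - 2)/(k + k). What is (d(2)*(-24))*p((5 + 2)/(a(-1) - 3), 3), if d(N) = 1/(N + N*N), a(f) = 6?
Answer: 34/3 ≈ 11.333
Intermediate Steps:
p(M, k) = -3 + (-2 + k)/(2*k) (p(M, k) = -3 + (k - 2)/(k + k) = -3 + (-2 + k)/((2*k)) = -3 + (-2 + k)*(1/(2*k)) = -3 + (-2 + k)/(2*k))
d(N) = 1/(N + N²)
(d(2)*(-24))*p((5 + 2)/(a(-1) - 3), 3) = ((1/(2*(1 + 2)))*(-24))*(-5/2 - 1/3) = (((½)/3)*(-24))*(-5/2 - 1*⅓) = (((½)*(⅓))*(-24))*(-5/2 - ⅓) = ((⅙)*(-24))*(-17/6) = -4*(-17/6) = 34/3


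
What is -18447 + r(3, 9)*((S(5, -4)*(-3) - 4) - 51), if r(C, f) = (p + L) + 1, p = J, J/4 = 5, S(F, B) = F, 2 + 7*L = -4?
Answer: -19857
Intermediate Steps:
L = -6/7 (L = -2/7 + (⅐)*(-4) = -2/7 - 4/7 = -6/7 ≈ -0.85714)
J = 20 (J = 4*5 = 20)
p = 20
r(C, f) = 141/7 (r(C, f) = (20 - 6/7) + 1 = 134/7 + 1 = 141/7)
-18447 + r(3, 9)*((S(5, -4)*(-3) - 4) - 51) = -18447 + 141*((5*(-3) - 4) - 51)/7 = -18447 + 141*((-15 - 4) - 51)/7 = -18447 + 141*(-19 - 51)/7 = -18447 + (141/7)*(-70) = -18447 - 1410 = -19857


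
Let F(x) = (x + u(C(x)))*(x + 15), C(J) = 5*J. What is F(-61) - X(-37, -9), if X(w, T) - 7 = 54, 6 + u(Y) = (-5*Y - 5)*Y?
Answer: 21328621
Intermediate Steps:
u(Y) = -6 + Y*(-5 - 5*Y) (u(Y) = -6 + (-5*Y - 5)*Y = -6 + (-5 - 5*Y)*Y = -6 + Y*(-5 - 5*Y))
X(w, T) = 61 (X(w, T) = 7 + 54 = 61)
F(x) = (15 + x)*(-6 - 125*x² - 24*x) (F(x) = (x + (-6 - 25*x - 5*25*x²))*(x + 15) = (x + (-6 - 25*x - 125*x²))*(15 + x) = (x + (-6 - 125*x² - 25*x))*(15 + x) = (-6 - 125*x² - 24*x)*(15 + x) = (15 + x)*(-6 - 125*x² - 24*x))
F(-61) - X(-37, -9) = (-90 - 1899*(-61)² - 366*(-61) - 125*(-61)³) - 1*61 = (-90 - 1899*3721 + 22326 - 125*(-226981)) - 61 = (-90 - 7066179 + 22326 + 28372625) - 61 = 21328682 - 61 = 21328621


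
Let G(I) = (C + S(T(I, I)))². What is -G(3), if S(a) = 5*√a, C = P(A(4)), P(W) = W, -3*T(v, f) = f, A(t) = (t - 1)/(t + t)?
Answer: 1591/64 - 15*I/4 ≈ 24.859 - 3.75*I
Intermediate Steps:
A(t) = (-1 + t)/(2*t) (A(t) = (-1 + t)/((2*t)) = (-1 + t)*(1/(2*t)) = (-1 + t)/(2*t))
T(v, f) = -f/3
C = 3/8 (C = (½)*(-1 + 4)/4 = (½)*(¼)*3 = 3/8 ≈ 0.37500)
G(I) = (3/8 + 5*√3*√(-I)/3)² (G(I) = (3/8 + 5*√(-I/3))² = (3/8 + 5*(√3*√(-I)/3))² = (3/8 + 5*√3*√(-I)/3)²)
-G(3) = -(9 + 40*√3*√(-1*3))²/576 = -(9 + 40*√3*√(-3))²/576 = -(9 + 40*√3*(I*√3))²/576 = -(9 + 120*I)²/576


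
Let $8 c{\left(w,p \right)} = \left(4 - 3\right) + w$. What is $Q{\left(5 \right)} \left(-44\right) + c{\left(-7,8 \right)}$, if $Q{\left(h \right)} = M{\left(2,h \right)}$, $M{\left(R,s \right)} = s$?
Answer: $- \frac{883}{4} \approx -220.75$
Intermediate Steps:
$c{\left(w,p \right)} = \frac{1}{8} + \frac{w}{8}$ ($c{\left(w,p \right)} = \frac{\left(4 - 3\right) + w}{8} = \frac{1 + w}{8} = \frac{1}{8} + \frac{w}{8}$)
$Q{\left(h \right)} = h$
$Q{\left(5 \right)} \left(-44\right) + c{\left(-7,8 \right)} = 5 \left(-44\right) + \left(\frac{1}{8} + \frac{1}{8} \left(-7\right)\right) = -220 + \left(\frac{1}{8} - \frac{7}{8}\right) = -220 - \frac{3}{4} = - \frac{883}{4}$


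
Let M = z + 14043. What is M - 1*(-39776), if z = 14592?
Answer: 68411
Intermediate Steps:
M = 28635 (M = 14592 + 14043 = 28635)
M - 1*(-39776) = 28635 - 1*(-39776) = 28635 + 39776 = 68411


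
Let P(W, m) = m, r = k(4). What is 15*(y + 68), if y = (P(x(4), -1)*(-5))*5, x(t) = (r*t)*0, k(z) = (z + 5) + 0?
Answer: 1395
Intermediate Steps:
k(z) = 5 + z (k(z) = (5 + z) + 0 = 5 + z)
r = 9 (r = 5 + 4 = 9)
x(t) = 0 (x(t) = (9*t)*0 = 0)
y = 25 (y = -1*(-5)*5 = 5*5 = 25)
15*(y + 68) = 15*(25 + 68) = 15*93 = 1395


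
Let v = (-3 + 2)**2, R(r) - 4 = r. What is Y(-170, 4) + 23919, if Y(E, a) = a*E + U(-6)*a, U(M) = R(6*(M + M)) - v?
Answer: 22963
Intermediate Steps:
R(r) = 4 + r
v = 1 (v = (-1)**2 = 1)
U(M) = 3 + 12*M (U(M) = (4 + 6*(M + M)) - 1*1 = (4 + 6*(2*M)) - 1 = (4 + 12*M) - 1 = 3 + 12*M)
Y(E, a) = -69*a + E*a (Y(E, a) = a*E + (3 + 12*(-6))*a = E*a + (3 - 72)*a = E*a - 69*a = -69*a + E*a)
Y(-170, 4) + 23919 = 4*(-69 - 170) + 23919 = 4*(-239) + 23919 = -956 + 23919 = 22963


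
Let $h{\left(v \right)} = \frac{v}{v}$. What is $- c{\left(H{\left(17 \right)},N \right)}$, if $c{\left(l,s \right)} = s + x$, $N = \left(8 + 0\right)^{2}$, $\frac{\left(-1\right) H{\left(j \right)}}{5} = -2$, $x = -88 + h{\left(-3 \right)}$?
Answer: $23$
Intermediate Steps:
$h{\left(v \right)} = 1$
$x = -87$ ($x = -88 + 1 = -87$)
$H{\left(j \right)} = 10$ ($H{\left(j \right)} = \left(-5\right) \left(-2\right) = 10$)
$N = 64$ ($N = 8^{2} = 64$)
$c{\left(l,s \right)} = -87 + s$ ($c{\left(l,s \right)} = s - 87 = -87 + s$)
$- c{\left(H{\left(17 \right)},N \right)} = - (-87 + 64) = \left(-1\right) \left(-23\right) = 23$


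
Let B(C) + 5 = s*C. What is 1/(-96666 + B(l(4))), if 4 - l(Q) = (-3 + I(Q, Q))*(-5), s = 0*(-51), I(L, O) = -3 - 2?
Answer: -1/96671 ≈ -1.0344e-5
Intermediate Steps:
I(L, O) = -5
s = 0
l(Q) = -36 (l(Q) = 4 - (-3 - 5)*(-5) = 4 - (-8)*(-5) = 4 - 1*40 = 4 - 40 = -36)
B(C) = -5 (B(C) = -5 + 0*C = -5 + 0 = -5)
1/(-96666 + B(l(4))) = 1/(-96666 - 5) = 1/(-96671) = -1/96671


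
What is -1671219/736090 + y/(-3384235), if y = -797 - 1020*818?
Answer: -1008209423267/498220308230 ≈ -2.0236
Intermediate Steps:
y = -835157 (y = -797 - 834360 = -835157)
-1671219/736090 + y/(-3384235) = -1671219/736090 - 835157/(-3384235) = -1671219*1/736090 - 835157*(-1/3384235) = -1671219/736090 + 835157/3384235 = -1008209423267/498220308230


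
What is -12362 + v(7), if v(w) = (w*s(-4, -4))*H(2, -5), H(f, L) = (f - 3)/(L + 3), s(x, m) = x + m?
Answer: -12390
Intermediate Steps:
s(x, m) = m + x
H(f, L) = (-3 + f)/(3 + L)
v(w) = -4*w (v(w) = (w*(-4 - 4))*((-3 + 2)/(3 - 5)) = (w*(-8))*(-1/(-2)) = (-8*w)*(-1/2*(-1)) = -8*w*(1/2) = -4*w)
-12362 + v(7) = -12362 - 4*7 = -12362 - 28 = -12390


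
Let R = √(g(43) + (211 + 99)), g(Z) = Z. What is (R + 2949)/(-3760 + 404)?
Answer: -2949/3356 - √353/3356 ≈ -0.88432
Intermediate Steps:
R = √353 (R = √(43 + (211 + 99)) = √(43 + 310) = √353 ≈ 18.788)
(R + 2949)/(-3760 + 404) = (√353 + 2949)/(-3760 + 404) = (2949 + √353)/(-3356) = (2949 + √353)*(-1/3356) = -2949/3356 - √353/3356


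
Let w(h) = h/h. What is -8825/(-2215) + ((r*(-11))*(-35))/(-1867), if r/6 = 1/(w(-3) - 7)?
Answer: 3465810/827081 ≈ 4.1904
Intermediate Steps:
w(h) = 1
r = -1 (r = 6/(1 - 7) = 6/(-6) = 6*(-⅙) = -1)
-8825/(-2215) + ((r*(-11))*(-35))/(-1867) = -8825/(-2215) + (-1*(-11)*(-35))/(-1867) = -8825*(-1/2215) + (11*(-35))*(-1/1867) = 1765/443 - 385*(-1/1867) = 1765/443 + 385/1867 = 3465810/827081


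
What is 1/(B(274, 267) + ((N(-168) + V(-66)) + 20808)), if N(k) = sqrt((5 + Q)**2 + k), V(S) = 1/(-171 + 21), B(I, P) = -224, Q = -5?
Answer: 463139850/9533271364801 - 45000*I*sqrt(42)/9533271364801 ≈ 4.8581e-5 - 3.0591e-8*I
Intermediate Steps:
V(S) = -1/150 (V(S) = 1/(-150) = -1/150)
N(k) = sqrt(k) (N(k) = sqrt((5 - 5)**2 + k) = sqrt(0**2 + k) = sqrt(0 + k) = sqrt(k))
1/(B(274, 267) + ((N(-168) + V(-66)) + 20808)) = 1/(-224 + ((sqrt(-168) - 1/150) + 20808)) = 1/(-224 + ((2*I*sqrt(42) - 1/150) + 20808)) = 1/(-224 + ((-1/150 + 2*I*sqrt(42)) + 20808)) = 1/(-224 + (3121199/150 + 2*I*sqrt(42))) = 1/(3087599/150 + 2*I*sqrt(42))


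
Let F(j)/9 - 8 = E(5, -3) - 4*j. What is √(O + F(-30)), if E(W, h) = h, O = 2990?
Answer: √4115 ≈ 64.148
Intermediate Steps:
F(j) = 45 - 36*j (F(j) = 72 + 9*(-3 - 4*j) = 72 + (-27 - 36*j) = 45 - 36*j)
√(O + F(-30)) = √(2990 + (45 - 36*(-30))) = √(2990 + (45 + 1080)) = √(2990 + 1125) = √4115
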